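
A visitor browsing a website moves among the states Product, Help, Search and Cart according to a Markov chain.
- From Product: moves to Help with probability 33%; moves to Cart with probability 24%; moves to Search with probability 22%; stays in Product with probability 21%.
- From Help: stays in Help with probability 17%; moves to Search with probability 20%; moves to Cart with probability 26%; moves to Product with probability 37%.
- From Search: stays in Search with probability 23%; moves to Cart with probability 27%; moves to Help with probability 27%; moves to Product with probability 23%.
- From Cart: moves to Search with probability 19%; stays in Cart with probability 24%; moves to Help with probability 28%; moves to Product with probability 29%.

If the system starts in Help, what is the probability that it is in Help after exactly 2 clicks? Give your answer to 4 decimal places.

0.2778

Propagate the distribution vector 2 clicks from Help.
After 0 clicks: (0.0000, 1.0000, 0.0000, 0.0000)
After 1 click: (0.3700, 0.1700, 0.2000, 0.2600)
After 2 clicks: (0.2620, 0.2778, 0.2108, 0.2494)
P(in Help after 2 clicks) = 0.2778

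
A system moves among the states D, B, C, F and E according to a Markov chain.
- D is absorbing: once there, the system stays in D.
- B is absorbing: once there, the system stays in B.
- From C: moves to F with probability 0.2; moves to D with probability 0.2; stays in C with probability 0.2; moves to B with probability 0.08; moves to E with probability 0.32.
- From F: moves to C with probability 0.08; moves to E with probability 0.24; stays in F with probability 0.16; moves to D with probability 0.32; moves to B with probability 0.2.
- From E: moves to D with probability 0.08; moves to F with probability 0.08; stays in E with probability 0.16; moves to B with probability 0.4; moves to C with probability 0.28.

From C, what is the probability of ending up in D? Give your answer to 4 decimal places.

0.5047

Let h(s) be the probability of absorption at D starting from transient state s. Then h(D) = 1 and h(B) = 0. By first-step analysis:
h(C) = 0.2·1 + 0.08·0 + 0.2·h(C) + 0.2·h(F) + 0.32·h(E)
h(F) = 0.32·1 + 0.2·0 + 0.08·h(C) + 0.16·h(F) + 0.24·h(E)
h(E) = 0.08·1 + 0.4·0 + 0.28·h(C) + 0.08·h(F) + 0.16·h(E)
Solving: h(C) = 0.5047, h(F) = 0.5184, h(E) = 0.3129.
Starting from C, the probability is 0.5047.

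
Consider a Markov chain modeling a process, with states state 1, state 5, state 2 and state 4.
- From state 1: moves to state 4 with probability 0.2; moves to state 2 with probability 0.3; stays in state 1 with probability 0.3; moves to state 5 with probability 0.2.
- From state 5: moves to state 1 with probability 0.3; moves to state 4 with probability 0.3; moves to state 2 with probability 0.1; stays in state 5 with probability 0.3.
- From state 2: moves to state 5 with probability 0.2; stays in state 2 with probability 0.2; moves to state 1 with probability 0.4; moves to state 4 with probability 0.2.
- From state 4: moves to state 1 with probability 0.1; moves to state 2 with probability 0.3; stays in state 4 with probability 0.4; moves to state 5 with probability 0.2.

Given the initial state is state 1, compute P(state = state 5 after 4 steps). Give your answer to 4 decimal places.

0.2222

Propagate the distribution vector 4 steps from state 1.
After 0 steps: (1.0000, 0.0000, 0.0000, 0.0000)
After 1 step: (0.3000, 0.2000, 0.3000, 0.2000)
After 2 steps: (0.2900, 0.2200, 0.2300, 0.2600)
After 3 steps: (0.2710, 0.2220, 0.2330, 0.2740)
After 4 steps: (0.2685, 0.2222, 0.2323, 0.2770)
P(in state 5 after 4 steps) = 0.2222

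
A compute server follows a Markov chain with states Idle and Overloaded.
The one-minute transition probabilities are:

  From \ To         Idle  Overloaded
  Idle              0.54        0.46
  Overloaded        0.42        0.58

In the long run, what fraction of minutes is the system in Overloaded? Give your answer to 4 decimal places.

Let the stationary distribution be π with π = πP and π_1 + π_2 = 1.
π_1 = 0.54·π_1 + 0.42·π_2
Solving with the normalization constraint gives π = (0.4773, 0.5227).
So the stationary probability of Overloaded is 0.5227.

0.5227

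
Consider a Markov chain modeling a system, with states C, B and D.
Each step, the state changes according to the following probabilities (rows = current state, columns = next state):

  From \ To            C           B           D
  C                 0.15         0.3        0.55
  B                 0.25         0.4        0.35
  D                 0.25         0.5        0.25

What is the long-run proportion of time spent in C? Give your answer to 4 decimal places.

Let the stationary distribution be π with π = πP and π_1 + π_2 + π_3 = 1.
π_1 = 0.15·π_1 + 0.25·π_2 + 0.25·π_3
π_2 = 0.3·π_1 + 0.4·π_2 + 0.5·π_3
Solving with the normalization constraint gives π = (0.2273, 0.4132, 0.3595).
So the stationary probability of C is 0.2273.

0.2273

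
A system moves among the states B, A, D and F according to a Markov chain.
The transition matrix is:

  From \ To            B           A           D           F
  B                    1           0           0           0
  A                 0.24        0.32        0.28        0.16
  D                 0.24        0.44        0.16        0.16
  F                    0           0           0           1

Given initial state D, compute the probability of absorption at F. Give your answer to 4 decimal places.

0.4000

Let h(s) be the probability of absorption at F starting from transient state s. Then h(F) = 1 and h(B) = 0. By first-step analysis:
h(A) = 0.24·0 + 0.32·h(A) + 0.28·h(D) + 0.16·1
h(D) = 0.24·0 + 0.44·h(A) + 0.16·h(D) + 0.16·1
Solving: h(A) = 0.4000, h(D) = 0.4000.
Starting from D, the probability is 0.4000.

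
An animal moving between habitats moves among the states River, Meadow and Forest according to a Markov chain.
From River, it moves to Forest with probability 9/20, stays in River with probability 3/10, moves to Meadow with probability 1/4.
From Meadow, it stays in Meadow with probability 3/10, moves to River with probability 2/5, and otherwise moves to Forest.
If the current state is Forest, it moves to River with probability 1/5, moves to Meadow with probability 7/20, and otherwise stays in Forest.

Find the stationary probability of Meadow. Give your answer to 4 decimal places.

0.3057

Let the stationary distribution be π with π = πP and π_1 + π_2 + π_3 = 1.
π_1 = 0.3·π_1 + 0.4·π_2 + 0.2·π_3
π_2 = 0.25·π_1 + 0.3·π_2 + 0.35·π_3
Solving with the normalization constraint gives π = (0.2902, 0.3057, 0.4041).
So the stationary probability of Meadow is 0.3057.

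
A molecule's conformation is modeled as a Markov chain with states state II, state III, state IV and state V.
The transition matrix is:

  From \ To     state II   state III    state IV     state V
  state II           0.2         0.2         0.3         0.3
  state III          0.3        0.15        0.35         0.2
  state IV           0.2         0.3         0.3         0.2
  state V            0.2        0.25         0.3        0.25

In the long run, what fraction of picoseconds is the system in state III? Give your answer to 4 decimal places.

Let the stationary distribution be π with π = πP and π_1 + π_2 + π_3 + π_4 = 1.
π_1 = 0.2·π_1 + 0.3·π_2 + 0.2·π_3 + 0.2·π_4
π_2 = 0.2·π_1 + 0.15·π_2 + 0.3·π_3 + 0.25·π_4
π_3 = 0.3·π_1 + 0.35·π_2 + 0.3·π_3 + 0.3·π_4
Solving with the normalization constraint gives π = (0.2231, 0.2313, 0.3116, 0.2340).
So the stationary probability of state III is 0.2313.

0.2313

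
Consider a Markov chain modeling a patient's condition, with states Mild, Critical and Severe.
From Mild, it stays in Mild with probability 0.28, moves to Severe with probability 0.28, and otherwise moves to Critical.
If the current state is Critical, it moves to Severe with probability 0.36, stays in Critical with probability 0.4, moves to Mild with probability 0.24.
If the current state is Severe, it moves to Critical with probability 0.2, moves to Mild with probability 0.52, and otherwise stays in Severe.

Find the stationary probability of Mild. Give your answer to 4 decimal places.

0.3399

Let the stationary distribution be π with π = πP and π_1 + π_2 + π_3 = 1.
π_1 = 0.28·π_1 + 0.24·π_2 + 0.52·π_3
π_2 = 0.44·π_1 + 0.4·π_2 + 0.2·π_3
Solving with the normalization constraint gives π = (0.3399, 0.3520, 0.3082).
So the stationary probability of Mild is 0.3399.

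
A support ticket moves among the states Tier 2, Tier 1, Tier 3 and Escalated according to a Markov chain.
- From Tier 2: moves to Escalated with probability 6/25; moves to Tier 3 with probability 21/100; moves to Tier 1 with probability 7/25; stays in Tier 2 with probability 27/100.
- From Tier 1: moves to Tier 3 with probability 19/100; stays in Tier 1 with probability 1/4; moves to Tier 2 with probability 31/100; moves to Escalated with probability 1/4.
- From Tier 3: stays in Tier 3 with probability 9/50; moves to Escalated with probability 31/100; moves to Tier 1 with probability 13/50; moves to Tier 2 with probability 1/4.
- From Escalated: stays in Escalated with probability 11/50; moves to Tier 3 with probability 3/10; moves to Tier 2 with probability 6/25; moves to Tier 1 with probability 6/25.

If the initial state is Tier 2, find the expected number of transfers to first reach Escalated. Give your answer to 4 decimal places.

Let t(s) be the expected number of transfers to first reach Escalated from state s, with t(Escalated) = 0. Conditioning on the first transfer:
t(Tier 2) = 1 + 0.27·t(Tier 2) + 0.28·t(Tier 1) + 0.21·t(Tier 3)
t(Tier 1) = 1 + 0.31·t(Tier 2) + 0.25·t(Tier 1) + 0.19·t(Tier 3)
t(Tier 3) = 1 + 0.25·t(Tier 2) + 0.26·t(Tier 1) + 0.18·t(Tier 3)
Solving: t(Tier 2) = 3.8973, t(Tier 1) = 3.8646, t(Tier 3) = 3.6331.
Expected transfers from Tier 2 to Escalated: 3.8973.

3.8973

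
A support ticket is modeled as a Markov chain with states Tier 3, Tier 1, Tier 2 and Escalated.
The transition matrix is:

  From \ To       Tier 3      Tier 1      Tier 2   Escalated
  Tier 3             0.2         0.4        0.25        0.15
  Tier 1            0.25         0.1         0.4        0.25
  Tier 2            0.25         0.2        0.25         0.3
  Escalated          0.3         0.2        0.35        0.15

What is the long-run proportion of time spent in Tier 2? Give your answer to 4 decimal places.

0.3059

Let the stationary distribution be π with π = πP and π_1 + π_2 + π_3 + π_4 = 1.
π_1 = 0.2·π_1 + 0.25·π_2 + 0.25·π_3 + 0.3·π_4
π_2 = 0.4·π_1 + 0.1·π_2 + 0.2·π_3 + 0.2·π_4
π_3 = 0.25·π_1 + 0.4·π_2 + 0.25·π_3 + 0.35·π_4
Solving with the normalization constraint gives π = (0.2485, 0.2270, 0.3059, 0.2186).
So the stationary probability of Tier 2 is 0.3059.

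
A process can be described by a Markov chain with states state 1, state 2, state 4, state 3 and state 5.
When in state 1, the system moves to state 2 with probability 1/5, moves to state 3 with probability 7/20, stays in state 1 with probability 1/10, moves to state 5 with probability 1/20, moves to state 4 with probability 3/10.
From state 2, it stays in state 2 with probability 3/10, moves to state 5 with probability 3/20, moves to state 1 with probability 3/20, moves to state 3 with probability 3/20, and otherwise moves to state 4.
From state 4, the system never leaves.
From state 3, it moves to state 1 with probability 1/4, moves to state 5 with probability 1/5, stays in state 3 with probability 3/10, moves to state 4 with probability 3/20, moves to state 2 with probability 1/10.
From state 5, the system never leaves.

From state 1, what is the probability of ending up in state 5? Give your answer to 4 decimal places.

0.3158

Let h(s) be the probability of absorption at state 5 starting from transient state s. Then h(state 5) = 1 and h(state 4) = 0. By first-step analysis:
h(state 1) = 0.1·h(state 1) + 0.2·h(state 2) + 0.3·0 + 0.35·h(state 3) + 0.05·1
h(state 2) = 0.15·h(state 1) + 0.3·h(state 2) + 0.25·0 + 0.15·h(state 3) + 0.15·1
h(state 3) = 0.25·h(state 1) + 0.1·h(state 2) + 0.15·0 + 0.3·h(state 3) + 0.2·1
Solving: h(state 1) = 0.3158, h(state 2) = 0.3789, h(state 3) = 0.4526.
Starting from state 1, the probability is 0.3158.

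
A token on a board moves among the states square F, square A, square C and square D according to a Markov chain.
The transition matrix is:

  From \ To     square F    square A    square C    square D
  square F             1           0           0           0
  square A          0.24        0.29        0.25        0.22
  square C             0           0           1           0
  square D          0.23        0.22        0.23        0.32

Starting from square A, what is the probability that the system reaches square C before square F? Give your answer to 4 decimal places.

Let h(s) be the probability of absorption at square C starting from transient state s. Then h(square C) = 1 and h(square F) = 0. By first-step analysis:
h(square A) = 0.24·0 + 0.29·h(square A) + 0.25·1 + 0.22·h(square D)
h(square D) = 0.23·0 + 0.22·h(square A) + 0.23·1 + 0.32·h(square D)
Solving: h(square A) = 0.5078, h(square D) = 0.5025.
Starting from square A, the probability is 0.5078.

0.5078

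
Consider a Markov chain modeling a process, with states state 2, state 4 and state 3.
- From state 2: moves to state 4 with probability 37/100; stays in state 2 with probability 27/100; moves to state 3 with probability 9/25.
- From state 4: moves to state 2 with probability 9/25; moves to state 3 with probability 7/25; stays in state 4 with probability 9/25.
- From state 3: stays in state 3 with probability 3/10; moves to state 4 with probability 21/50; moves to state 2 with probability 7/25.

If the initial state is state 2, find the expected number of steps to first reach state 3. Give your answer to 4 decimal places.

Let t(s) be the expected number of steps to first reach state 3 from state s, with t(state 3) = 0. Conditioning on the first step:
t(state 2) = 1 + 0.27·t(state 2) + 0.37·t(state 4)
t(state 4) = 1 + 0.36·t(state 2) + 0.36·t(state 4)
Solving: t(state 2) = 3.0240, t(state 4) = 3.2635.
Expected steps from state 2 to state 3: 3.0240.

3.0240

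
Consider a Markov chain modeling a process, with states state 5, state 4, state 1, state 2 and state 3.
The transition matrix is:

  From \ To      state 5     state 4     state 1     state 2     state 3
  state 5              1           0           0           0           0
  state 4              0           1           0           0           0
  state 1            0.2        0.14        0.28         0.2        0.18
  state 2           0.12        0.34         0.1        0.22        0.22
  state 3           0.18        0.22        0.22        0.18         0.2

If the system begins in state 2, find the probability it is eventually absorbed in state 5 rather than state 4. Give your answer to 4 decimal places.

Let h(s) be the probability of absorption at state 5 starting from transient state s. Then h(state 5) = 1 and h(state 4) = 0. By first-step analysis:
h(state 1) = 0.2·1 + 0.14·0 + 0.28·h(state 1) + 0.2·h(state 2) + 0.18·h(state 3)
h(state 2) = 0.12·1 + 0.34·0 + 0.1·h(state 1) + 0.22·h(state 2) + 0.22·h(state 3)
h(state 3) = 0.18·1 + 0.22·0 + 0.22·h(state 1) + 0.18·h(state 2) + 0.2·h(state 3)
Solving: h(state 1) = 0.4797, h(state 2) = 0.3374, h(state 3) = 0.4328.
Starting from state 2, the probability is 0.3374.

0.3374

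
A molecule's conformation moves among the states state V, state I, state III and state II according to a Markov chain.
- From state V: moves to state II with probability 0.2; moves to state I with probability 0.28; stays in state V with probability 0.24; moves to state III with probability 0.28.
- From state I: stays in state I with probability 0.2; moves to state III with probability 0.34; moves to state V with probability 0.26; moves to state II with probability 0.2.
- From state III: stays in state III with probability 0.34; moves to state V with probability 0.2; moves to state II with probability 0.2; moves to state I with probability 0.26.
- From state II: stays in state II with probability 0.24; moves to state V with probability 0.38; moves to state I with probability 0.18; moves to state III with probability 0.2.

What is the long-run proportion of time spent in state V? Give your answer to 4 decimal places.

Let the stationary distribution be π with π = πP and π_1 + π_2 + π_3 + π_4 = 1.
π_1 = 0.24·π_1 + 0.26·π_2 + 0.2·π_3 + 0.38·π_4
π_2 = 0.28·π_1 + 0.2·π_2 + 0.26·π_3 + 0.18·π_4
π_3 = 0.28·π_1 + 0.34·π_2 + 0.34·π_3 + 0.2·π_4
Solving with the normalization constraint gives π = (0.2621, 0.2345, 0.2951, 0.2083).
So the stationary probability of state V is 0.2621.

0.2621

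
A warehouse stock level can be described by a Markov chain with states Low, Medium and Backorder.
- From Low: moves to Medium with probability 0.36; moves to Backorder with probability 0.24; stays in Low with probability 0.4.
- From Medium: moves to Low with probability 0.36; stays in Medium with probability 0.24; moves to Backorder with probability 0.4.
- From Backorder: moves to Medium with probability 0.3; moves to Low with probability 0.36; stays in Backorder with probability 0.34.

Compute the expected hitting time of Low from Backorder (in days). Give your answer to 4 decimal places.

Let t(s) be the expected number of days to first reach Low from state s, with t(Low) = 0. Conditioning on the first day:
t(Medium) = 1 + 0.24·t(Medium) + 0.4·t(Backorder)
t(Backorder) = 1 + 0.3·t(Medium) + 0.34·t(Backorder)
Solving: t(Medium) = 2.7778, t(Backorder) = 2.7778.
Expected days from Backorder to Low: 2.7778.

2.7778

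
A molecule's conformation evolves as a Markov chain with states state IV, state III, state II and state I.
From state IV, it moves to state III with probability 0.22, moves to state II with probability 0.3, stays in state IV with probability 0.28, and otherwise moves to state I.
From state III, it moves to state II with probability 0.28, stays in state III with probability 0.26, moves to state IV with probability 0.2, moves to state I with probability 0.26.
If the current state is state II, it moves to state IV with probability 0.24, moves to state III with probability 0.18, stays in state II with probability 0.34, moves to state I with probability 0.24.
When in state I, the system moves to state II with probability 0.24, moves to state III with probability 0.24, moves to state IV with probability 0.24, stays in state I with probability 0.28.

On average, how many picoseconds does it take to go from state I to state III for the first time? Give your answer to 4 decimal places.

4.5872

Let t(s) be the expected number of picoseconds to first reach state III from state s, with t(state III) = 0. Conditioning on the first picosecond:
t(state IV) = 1 + 0.28·t(state IV) + 0.3·t(state II) + 0.2·t(state I)
t(state II) = 1 + 0.24·t(state IV) + 0.34·t(state II) + 0.24·t(state I)
t(state I) = 1 + 0.24·t(state IV) + 0.24·t(state II) + 0.28·t(state I)
Solving: t(state IV) = 4.7018, t(state II) = 4.8930, t(state I) = 4.5872.
Expected picoseconds from state I to state III: 4.5872.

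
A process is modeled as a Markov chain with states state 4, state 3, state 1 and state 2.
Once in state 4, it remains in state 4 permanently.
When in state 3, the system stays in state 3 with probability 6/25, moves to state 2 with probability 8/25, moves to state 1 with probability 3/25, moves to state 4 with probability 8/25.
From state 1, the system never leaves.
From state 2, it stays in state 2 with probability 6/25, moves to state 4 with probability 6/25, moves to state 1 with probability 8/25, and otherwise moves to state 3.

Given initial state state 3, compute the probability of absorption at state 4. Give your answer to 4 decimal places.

Let h(s) be the probability of absorption at state 4 starting from transient state s. Then h(state 4) = 1 and h(state 1) = 0. By first-step analysis:
h(state 3) = 0.32·1 + 0.24·h(state 3) + 0.12·0 + 0.32·h(state 2)
h(state 2) = 0.24·1 + 0.2·h(state 3) + 0.32·0 + 0.24·h(state 2)
Solving: h(state 3) = 0.6231, h(state 2) = 0.4798.
Starting from state 3, the probability is 0.6231.

0.6231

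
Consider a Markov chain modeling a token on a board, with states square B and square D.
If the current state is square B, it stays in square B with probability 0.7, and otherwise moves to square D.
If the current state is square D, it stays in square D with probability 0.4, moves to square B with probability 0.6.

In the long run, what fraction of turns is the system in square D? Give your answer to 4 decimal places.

Let the stationary distribution be π with π = πP and π_1 + π_2 = 1.
π_1 = 0.7·π_1 + 0.6·π_2
Solving with the normalization constraint gives π = (0.6667, 0.3333).
So the stationary probability of square D is 0.3333.

0.3333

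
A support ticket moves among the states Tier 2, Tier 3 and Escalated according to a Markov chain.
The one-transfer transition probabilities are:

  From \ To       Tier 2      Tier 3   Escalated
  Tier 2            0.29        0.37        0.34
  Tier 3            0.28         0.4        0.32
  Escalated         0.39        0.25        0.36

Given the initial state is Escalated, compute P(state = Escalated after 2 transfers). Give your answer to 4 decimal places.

0.3422

Sum over the intermediate state after 1 transfer:
P = P(Escalated→Tier 2)·P(Tier 2→Escalated) + P(Escalated→Tier 3)·P(Tier 3→Escalated) + P(Escalated→Escalated)·P(Escalated→Escalated)
  = 0.39×0.34 + 0.25×0.32 + 0.36×0.36
  = 0.1326 + 0.0800 + 0.1296 = 0.3422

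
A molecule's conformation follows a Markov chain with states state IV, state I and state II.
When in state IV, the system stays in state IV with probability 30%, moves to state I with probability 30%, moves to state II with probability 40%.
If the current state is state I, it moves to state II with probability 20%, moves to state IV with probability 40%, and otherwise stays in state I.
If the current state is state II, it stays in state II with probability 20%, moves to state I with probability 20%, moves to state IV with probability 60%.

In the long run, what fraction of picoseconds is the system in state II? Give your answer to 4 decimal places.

0.2830

Let the stationary distribution be π with π = πP and π_1 + π_2 + π_3 = 1.
π_1 = 0.3·π_1 + 0.4·π_2 + 0.6·π_3
π_2 = 0.3·π_1 + 0.4·π_2 + 0.2·π_3
Solving with the normalization constraint gives π = (0.4151, 0.3019, 0.2830).
So the stationary probability of state II is 0.2830.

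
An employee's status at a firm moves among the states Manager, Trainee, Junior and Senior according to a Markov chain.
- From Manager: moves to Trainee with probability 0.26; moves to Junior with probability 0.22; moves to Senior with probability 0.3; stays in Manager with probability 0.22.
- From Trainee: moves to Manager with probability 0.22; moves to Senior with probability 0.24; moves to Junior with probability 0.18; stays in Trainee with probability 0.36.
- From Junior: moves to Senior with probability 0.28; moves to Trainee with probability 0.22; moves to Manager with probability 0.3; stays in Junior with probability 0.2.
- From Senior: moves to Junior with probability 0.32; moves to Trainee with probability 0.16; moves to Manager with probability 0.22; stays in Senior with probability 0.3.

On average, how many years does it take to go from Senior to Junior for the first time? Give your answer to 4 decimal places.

3.7573

Let t(s) be the expected number of years to first reach Junior from state s, with t(Junior) = 0. Conditioning on the first year:
t(Manager) = 1 + 0.22·t(Manager) + 0.26·t(Trainee) + 0.3·t(Senior)
t(Trainee) = 1 + 0.22·t(Manager) + 0.36·t(Trainee) + 0.24·t(Senior)
t(Senior) = 1 + 0.22·t(Manager) + 0.16·t(Trainee) + 0.3·t(Senior)
Solving: t(Manager) = 4.1988, t(Trainee) = 4.4148, t(Senior) = 3.7573.
Expected years from Senior to Junior: 3.7573.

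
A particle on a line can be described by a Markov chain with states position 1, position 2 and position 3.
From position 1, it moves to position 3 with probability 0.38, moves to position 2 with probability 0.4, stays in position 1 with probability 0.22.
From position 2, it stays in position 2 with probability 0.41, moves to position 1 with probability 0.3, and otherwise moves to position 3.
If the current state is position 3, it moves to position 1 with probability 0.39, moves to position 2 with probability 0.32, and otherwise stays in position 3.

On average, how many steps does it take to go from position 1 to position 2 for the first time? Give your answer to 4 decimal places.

2.6874

Let t(s) be the expected number of steps to first reach position 2 from state s, with t(position 2) = 0. Conditioning on the first step:
t(position 1) = 1 + 0.22·t(position 1) + 0.38·t(position 3)
t(position 3) = 1 + 0.39·t(position 1) + 0.29·t(position 3)
Solving: t(position 1) = 2.6874, t(position 3) = 2.8846.
Expected steps from position 1 to position 2: 2.6874.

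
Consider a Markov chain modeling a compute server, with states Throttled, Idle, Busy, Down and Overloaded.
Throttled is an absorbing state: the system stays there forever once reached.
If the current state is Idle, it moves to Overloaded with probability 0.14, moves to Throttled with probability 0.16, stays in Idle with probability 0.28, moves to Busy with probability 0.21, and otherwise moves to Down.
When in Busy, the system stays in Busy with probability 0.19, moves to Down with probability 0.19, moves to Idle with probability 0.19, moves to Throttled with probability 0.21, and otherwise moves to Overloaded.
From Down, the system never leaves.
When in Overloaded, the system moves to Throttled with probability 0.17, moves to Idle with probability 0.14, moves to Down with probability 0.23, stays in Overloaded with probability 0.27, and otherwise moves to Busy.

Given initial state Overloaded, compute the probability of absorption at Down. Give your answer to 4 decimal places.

0.5542

Let h(s) be the probability of absorption at Down starting from transient state s. Then h(Down) = 1 and h(Throttled) = 0. By first-step analysis:
h(Idle) = 0.16·0 + 0.28·h(Idle) + 0.21·h(Busy) + 0.21·1 + 0.14·h(Overloaded)
h(Busy) = 0.21·0 + 0.19·h(Idle) + 0.19·h(Busy) + 0.19·1 + 0.22·h(Overloaded)
h(Overloaded) = 0.17·0 + 0.14·h(Idle) + 0.19·h(Busy) + 0.23·1 + 0.27·h(Overloaded)
Solving: h(Idle) = 0.5493, h(Busy) = 0.5139, h(Overloaded) = 0.5542.
Starting from Overloaded, the probability is 0.5542.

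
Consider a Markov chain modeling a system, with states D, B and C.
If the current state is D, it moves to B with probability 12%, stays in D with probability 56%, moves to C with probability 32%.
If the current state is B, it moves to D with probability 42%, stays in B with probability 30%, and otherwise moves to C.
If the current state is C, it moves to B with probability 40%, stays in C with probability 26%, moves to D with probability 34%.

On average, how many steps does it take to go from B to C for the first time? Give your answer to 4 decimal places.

Let t(s) be the expected number of steps to first reach C from state s, with t(C) = 0. Conditioning on the first step:
t(D) = 1 + 0.56·t(D) + 0.12·t(B)
t(B) = 1 + 0.42·t(D) + 0.3·t(B)
Solving: t(D) = 3.1832, t(B) = 3.3385.
Expected steps from B to C: 3.3385.

3.3385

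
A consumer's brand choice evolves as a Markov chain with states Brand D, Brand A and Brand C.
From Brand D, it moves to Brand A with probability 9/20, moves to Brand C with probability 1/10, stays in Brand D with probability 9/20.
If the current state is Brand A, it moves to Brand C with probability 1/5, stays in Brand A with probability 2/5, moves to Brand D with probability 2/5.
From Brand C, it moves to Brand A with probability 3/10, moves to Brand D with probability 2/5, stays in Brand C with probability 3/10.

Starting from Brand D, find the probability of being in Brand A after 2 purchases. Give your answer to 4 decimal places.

Sum over the intermediate state after 1 purchase:
P = P(Brand D→Brand D)·P(Brand D→Brand A) + P(Brand D→Brand A)·P(Brand A→Brand A) + P(Brand D→Brand C)·P(Brand C→Brand A)
  = 0.45×0.45 + 0.45×0.4 + 0.1×0.3
  = 0.2025 + 0.1800 + 0.0300 = 0.4125

0.4125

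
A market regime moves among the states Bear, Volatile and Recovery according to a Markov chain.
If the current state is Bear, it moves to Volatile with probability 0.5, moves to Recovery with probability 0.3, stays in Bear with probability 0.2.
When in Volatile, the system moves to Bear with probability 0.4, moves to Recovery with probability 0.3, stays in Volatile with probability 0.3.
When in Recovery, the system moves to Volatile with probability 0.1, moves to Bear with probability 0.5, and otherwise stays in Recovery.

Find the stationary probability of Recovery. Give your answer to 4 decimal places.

Let the stationary distribution be π with π = πP and π_1 + π_2 + π_3 = 1.
π_1 = 0.2·π_1 + 0.4·π_2 + 0.5·π_3
π_2 = 0.5·π_1 + 0.3·π_2 + 0.1·π_3
Solving with the normalization constraint gives π = (0.3611, 0.3056, 0.3333).
So the stationary probability of Recovery is 0.3333.

0.3333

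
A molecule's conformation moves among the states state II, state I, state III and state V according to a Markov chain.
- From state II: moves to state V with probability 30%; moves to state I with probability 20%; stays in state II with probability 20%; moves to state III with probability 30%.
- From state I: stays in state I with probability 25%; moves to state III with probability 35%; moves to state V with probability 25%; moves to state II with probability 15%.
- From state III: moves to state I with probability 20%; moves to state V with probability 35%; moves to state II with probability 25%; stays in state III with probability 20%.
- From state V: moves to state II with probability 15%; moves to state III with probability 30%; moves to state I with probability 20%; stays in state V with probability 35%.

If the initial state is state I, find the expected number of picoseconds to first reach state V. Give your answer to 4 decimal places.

3.4594

Let t(s) be the expected number of picoseconds to first reach state V from state s, with t(state V) = 0. Conditioning on the first picosecond:
t(state II) = 1 + 0.2·t(state II) + 0.2·t(state I) + 0.3·t(state III)
t(state I) = 1 + 0.15·t(state II) + 0.25·t(state I) + 0.35·t(state III)
t(state III) = 1 + 0.25·t(state II) + 0.2·t(state I) + 0.2·t(state III)
Solving: t(state II) = 3.2939, t(state I) = 3.4594, t(state III) = 3.1442.
Expected picoseconds from state I to state V: 3.4594.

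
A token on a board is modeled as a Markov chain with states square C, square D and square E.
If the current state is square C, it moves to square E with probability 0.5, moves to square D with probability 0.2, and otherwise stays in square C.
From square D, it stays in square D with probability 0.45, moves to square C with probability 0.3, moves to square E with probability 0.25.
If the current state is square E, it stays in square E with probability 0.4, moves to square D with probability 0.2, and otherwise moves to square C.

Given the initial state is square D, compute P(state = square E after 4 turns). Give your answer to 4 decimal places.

0.3919

Propagate the distribution vector 4 turns from square D.
After 0 turns: (0.0000, 1.0000, 0.0000)
After 1 turn: (0.3000, 0.4500, 0.2500)
After 2 turns: (0.3250, 0.3125, 0.3625)
After 3 turns: (0.3363, 0.2781, 0.3856)
After 4 turns: (0.3386, 0.2695, 0.3919)
P(in square E after 4 turns) = 0.3919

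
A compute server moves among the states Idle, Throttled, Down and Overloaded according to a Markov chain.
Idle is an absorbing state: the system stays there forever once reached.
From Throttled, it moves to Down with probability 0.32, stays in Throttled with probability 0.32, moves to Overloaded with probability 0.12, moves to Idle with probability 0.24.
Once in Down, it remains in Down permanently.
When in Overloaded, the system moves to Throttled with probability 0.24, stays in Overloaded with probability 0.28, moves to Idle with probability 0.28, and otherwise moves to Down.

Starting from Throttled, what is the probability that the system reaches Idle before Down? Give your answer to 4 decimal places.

0.4479

Let h(s) be the probability of absorption at Idle starting from transient state s. Then h(Idle) = 1 and h(Down) = 0. By first-step analysis:
h(Throttled) = 0.24·1 + 0.32·h(Throttled) + 0.32·0 + 0.12·h(Overloaded)
h(Overloaded) = 0.28·1 + 0.24·h(Throttled) + 0.2·0 + 0.28·h(Overloaded)
Solving: h(Throttled) = 0.4479, h(Overloaded) = 0.5382.
Starting from Throttled, the probability is 0.4479.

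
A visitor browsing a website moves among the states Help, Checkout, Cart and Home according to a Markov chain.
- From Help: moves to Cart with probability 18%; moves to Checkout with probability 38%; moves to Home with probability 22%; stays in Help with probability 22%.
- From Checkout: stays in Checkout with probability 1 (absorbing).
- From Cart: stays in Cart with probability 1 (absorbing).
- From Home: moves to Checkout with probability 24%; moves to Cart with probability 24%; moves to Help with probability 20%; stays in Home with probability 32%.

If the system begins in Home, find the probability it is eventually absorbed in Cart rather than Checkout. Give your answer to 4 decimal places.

0.4589

Let h(s) be the probability of absorption at Cart starting from transient state s. Then h(Cart) = 1 and h(Checkout) = 0. By first-step analysis:
h(Help) = 0.22·h(Help) + 0.38·0 + 0.18·1 + 0.22·h(Home)
h(Home) = 0.2·h(Help) + 0.24·0 + 0.24·1 + 0.32·h(Home)
Solving: h(Help) = 0.3602, h(Home) = 0.4589.
Starting from Home, the probability is 0.4589.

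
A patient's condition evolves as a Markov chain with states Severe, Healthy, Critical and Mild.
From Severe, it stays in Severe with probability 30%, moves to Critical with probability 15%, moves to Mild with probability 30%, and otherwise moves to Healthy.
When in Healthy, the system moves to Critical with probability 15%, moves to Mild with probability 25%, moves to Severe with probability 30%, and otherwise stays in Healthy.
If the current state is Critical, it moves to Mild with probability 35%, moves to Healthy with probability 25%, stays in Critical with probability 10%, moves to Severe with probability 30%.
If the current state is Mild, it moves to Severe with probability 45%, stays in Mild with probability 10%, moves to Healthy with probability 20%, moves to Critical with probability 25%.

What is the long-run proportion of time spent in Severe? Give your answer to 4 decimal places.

Let the stationary distribution be π with π = πP and π_1 + π_2 + π_3 + π_4 = 1.
π_1 = 0.3·π_1 + 0.3·π_2 + 0.3·π_3 + 0.45·π_4
π_2 = 0.25·π_1 + 0.3·π_2 + 0.25·π_3 + 0.2·π_4
π_3 = 0.15·π_1 + 0.15·π_2 + 0.1·π_3 + 0.25·π_4
Solving with the normalization constraint gives π = (0.3370, 0.2502, 0.1663, 0.2465).
So the stationary probability of Severe is 0.3370.

0.3370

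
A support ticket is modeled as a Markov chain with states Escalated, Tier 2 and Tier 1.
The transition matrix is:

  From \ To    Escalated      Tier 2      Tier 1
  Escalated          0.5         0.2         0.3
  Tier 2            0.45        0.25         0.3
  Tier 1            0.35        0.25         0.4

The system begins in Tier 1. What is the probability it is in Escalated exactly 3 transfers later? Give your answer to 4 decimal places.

Propagate the distribution vector 3 transfers from Tier 1.
After 0 transfers: (0.0000, 0.0000, 1.0000)
After 1 transfer: (0.3500, 0.2500, 0.4000)
After 2 transfers: (0.4275, 0.2325, 0.3400)
After 3 transfers: (0.4374, 0.2286, 0.3340)
P(in Escalated after 3 transfers) = 0.4374

0.4374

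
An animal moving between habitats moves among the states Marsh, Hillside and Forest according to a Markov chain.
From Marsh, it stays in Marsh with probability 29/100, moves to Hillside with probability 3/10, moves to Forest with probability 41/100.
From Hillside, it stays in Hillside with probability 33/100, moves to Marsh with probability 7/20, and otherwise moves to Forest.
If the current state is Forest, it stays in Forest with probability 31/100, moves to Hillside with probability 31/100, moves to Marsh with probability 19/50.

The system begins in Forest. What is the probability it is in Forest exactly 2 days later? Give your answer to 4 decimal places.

Sum over the intermediate state after 1 day:
P = P(Forest→Marsh)·P(Marsh→Forest) + P(Forest→Hillside)·P(Hillside→Forest) + P(Forest→Forest)·P(Forest→Forest)
  = 0.38×0.41 + 0.31×0.32 + 0.31×0.31
  = 0.1558 + 0.0992 + 0.0961 = 0.3511

0.3511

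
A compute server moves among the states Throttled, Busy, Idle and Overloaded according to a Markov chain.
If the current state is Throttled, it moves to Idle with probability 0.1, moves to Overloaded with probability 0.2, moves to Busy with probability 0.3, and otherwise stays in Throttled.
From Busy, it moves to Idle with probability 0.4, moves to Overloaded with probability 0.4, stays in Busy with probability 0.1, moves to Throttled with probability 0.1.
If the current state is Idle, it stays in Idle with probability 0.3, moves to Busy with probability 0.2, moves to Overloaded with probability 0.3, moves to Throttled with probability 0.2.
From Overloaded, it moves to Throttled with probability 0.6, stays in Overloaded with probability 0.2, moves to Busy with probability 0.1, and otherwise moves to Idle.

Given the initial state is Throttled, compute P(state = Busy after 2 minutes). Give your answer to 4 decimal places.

Propagate the distribution vector 2 minutes from Throttled.
After 0 minutes: (1.0000, 0.0000, 0.0000, 0.0000)
After 1 minute: (0.4000, 0.3000, 0.1000, 0.2000)
After 2 minutes: (0.3300, 0.1900, 0.2100, 0.2700)
P(in Busy after 2 minutes) = 0.1900

0.1900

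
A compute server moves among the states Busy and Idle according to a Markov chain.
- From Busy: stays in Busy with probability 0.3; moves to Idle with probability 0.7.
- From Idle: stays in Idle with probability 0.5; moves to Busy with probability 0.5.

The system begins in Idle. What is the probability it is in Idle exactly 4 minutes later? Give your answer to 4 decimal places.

Propagate the distribution vector 4 minutes from Idle.
After 0 minutes: (0.0000, 1.0000)
After 1 minute: (0.5000, 0.5000)
After 2 minutes: (0.4000, 0.6000)
After 3 minutes: (0.4200, 0.5800)
After 4 minutes: (0.4160, 0.5840)
P(in Idle after 4 minutes) = 0.5840

0.5840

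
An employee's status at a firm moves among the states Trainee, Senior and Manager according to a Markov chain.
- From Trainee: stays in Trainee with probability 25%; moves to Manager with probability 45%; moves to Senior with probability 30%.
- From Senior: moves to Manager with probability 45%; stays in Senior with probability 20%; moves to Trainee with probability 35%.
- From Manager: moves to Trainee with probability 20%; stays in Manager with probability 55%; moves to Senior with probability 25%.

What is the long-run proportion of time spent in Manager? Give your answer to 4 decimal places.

Let the stationary distribution be π with π = πP and π_1 + π_2 + π_3 = 1.
π_1 = 0.25·π_1 + 0.35·π_2 + 0.2·π_3
π_2 = 0.3·π_1 + 0.2·π_2 + 0.25·π_3
Solving with the normalization constraint gives π = (0.2500, 0.2500, 0.5000).
So the stationary probability of Manager is 0.5000.

0.5000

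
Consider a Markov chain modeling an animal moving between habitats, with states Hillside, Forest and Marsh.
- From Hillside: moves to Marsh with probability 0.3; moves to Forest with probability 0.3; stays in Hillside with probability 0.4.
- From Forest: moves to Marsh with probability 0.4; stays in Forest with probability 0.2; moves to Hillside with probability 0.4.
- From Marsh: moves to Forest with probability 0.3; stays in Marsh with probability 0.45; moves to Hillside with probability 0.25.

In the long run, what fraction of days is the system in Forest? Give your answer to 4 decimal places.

0.2727

Let the stationary distribution be π with π = πP and π_1 + π_2 + π_3 = 1.
π_1 = 0.4·π_1 + 0.4·π_2 + 0.25·π_3
π_2 = 0.3·π_1 + 0.2·π_2 + 0.3·π_3
Solving with the normalization constraint gives π = (0.3422, 0.2727, 0.3850).
So the stationary probability of Forest is 0.2727.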